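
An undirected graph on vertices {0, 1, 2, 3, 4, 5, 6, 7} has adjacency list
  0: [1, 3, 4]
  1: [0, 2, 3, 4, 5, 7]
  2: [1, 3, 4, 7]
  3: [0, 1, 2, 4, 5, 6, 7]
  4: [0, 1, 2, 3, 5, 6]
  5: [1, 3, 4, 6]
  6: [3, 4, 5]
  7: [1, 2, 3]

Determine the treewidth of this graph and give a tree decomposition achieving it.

Every bag has size at most 4, so the width is 4 − 1 = 3 and tw(G) ≤ 3. On the other hand G contains the 4-clique {0, 1, 3, 4}. A clique must lie in a single bag of any decomposition, so no decomposition can have width below 3. Therefore the treewidth is 3.

Treewidth 3.
One such decomposition:
Bags: B1 = {1, 2, 3, 4}  B2 = {1, 3, 4, 5}  B3 = {1, 2, 3, 7}  B4 = {3, 4, 5, 6}  B5 = {0, 1, 3, 4}
Tree: B1–B2, B1–B3, B2–B4, B1–B5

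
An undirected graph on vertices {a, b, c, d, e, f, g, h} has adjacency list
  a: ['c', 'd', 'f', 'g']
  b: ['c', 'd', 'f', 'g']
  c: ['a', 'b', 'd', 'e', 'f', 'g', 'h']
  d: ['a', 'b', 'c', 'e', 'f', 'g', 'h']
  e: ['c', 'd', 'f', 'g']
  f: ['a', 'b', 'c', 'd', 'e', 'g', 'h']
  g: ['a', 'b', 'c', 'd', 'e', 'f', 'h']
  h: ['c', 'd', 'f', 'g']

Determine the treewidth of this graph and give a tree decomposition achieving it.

Treewidth 4.
Bags: B1 = {c, d, f, g, h}  B2 = {b, c, d, f, g}  B3 = {c, d, e, f, g}  B4 = {a, c, d, f, g}
Tree: B1–B2, B1–B3, B3–B4

Every bag has size at most 5, so the width is 5 − 1 = 4 and tw(G) ≤ 4. Conversely, {c, d, e, f, g} is a clique of size 5, and the vertices of any clique must share a bag in every tree decomposition; so some bag has ≥ 5 vertices and tw(G) ≥ 4. Therefore the treewidth is 4.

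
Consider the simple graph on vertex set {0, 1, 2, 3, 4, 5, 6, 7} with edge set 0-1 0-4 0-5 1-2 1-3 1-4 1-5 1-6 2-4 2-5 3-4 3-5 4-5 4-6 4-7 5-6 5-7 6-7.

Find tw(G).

3

A width-3 tree decomposition is:
Bags: B1 = {4, 5, 6, 7}  B2 = {1, 4, 5, 6}  B3 = {1, 3, 4, 5}  B4 = {1, 2, 4, 5}  B5 = {0, 1, 4, 5}
Tree: B1–B2, B2–B3, B3–B4, B3–B5
The largest bag has 4 vertices, giving width 3; this decomposition certifies tw(G) ≤ 3. On the other hand G contains the 4-clique {0, 1, 4, 5}. A clique must lie in a single bag of any decomposition, so no decomposition can have width below 3. Combining the bounds, tw(G) = 3.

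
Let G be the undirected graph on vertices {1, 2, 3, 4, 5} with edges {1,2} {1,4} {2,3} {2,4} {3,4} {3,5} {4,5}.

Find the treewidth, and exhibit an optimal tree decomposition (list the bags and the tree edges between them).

Each bag holds 3 vertices, so the decomposition has width 2, which upper-bounds the treewidth. Conversely, {1, 2, 4} is a clique of size 3, and the vertices of any clique must share a bag in every tree decomposition; so some bag has ≥ 3 vertices and tw(G) ≥ 2. Hence tw(G) = 2 exactly.

Treewidth 2.
One such decomposition:
Bags: B1 = {2, 3, 4}  B2 = {3, 4, 5}  B3 = {1, 2, 4}
Tree: B1–B2, B1–B3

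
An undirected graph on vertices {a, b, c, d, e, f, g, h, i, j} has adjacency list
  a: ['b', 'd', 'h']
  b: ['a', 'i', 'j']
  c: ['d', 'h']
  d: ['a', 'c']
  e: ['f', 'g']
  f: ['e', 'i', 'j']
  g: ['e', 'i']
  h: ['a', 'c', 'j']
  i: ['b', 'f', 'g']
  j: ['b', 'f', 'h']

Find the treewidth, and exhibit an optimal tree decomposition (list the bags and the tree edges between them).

The largest bag has 3 vertices, giving width 2; this decomposition certifies tw(G) ≤ 2. The edges g–e–f–i–g form a cycle, so G is not a tree and its treewidth is at least 2. Hence tw(G) = 2 exactly.

Treewidth 2.
Bags: B1 = {e, g, i}  B2 = {e, f, i}  B3 = {b, f, i}  B4 = {b, f, j}  B5 = {a, b, j}  B6 = {a, h, j}  B7 = {a, d, h}  B8 = {c, d, h}
Tree: B1–B2, B2–B3, B3–B4, B4–B5, B5–B6, B6–B7, B7–B8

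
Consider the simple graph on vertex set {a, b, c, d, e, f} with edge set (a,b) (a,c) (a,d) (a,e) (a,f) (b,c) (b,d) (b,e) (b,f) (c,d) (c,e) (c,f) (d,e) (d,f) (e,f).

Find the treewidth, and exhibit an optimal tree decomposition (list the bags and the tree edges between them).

With just one bag of size 6, the width is 6 − 1 = 5, so tw(G) ≤ 5. For the lower bound, the 6 vertices {a, b, c, d, e, f} are pairwise adjacent, and any tree decomposition puts a clique entirely inside one bag — forcing width ≥ 5. Hence tw(G) = 5 exactly.

Treewidth 5.
One optimal decomposition is:
Bags: B1 = {a, b, c, d, e, f}
Tree: (single bag)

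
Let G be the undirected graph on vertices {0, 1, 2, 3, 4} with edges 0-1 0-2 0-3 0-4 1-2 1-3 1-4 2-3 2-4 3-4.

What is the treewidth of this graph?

A width-4 tree decomposition is:
Bags: B1 = {0, 1, 2, 3, 4}
Tree: (single bag)
A single bag containing all 5 vertices is trivially a valid decomposition of width 4. On the other hand G contains the 5-clique {0, 1, 2, 3, 4}. A clique must lie in a single bag of any decomposition, so no decomposition can have width below 4. Hence tw(G) = 4 exactly.

4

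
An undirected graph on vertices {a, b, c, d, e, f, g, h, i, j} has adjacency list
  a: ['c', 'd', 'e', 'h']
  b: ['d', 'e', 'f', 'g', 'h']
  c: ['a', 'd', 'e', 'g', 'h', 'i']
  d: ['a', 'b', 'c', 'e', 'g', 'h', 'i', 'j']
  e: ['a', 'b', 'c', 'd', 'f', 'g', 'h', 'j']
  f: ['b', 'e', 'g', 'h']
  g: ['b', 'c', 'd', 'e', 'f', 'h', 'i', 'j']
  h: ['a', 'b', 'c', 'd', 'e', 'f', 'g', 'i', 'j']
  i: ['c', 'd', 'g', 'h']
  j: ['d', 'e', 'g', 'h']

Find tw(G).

A width-4 tree decomposition is:
Bags: B1 = {b, d, e, g, h}  B2 = {c, d, e, g, h}  B3 = {c, d, g, h, i}  B4 = {b, e, f, g, h}  B5 = {a, c, d, e, h}  B6 = {d, e, g, h, j}
Tree: B1–B2, B2–B3, B1–B4, B2–B5, B2–B6
Each bag holds 5 vertices, so the decomposition has width 4, which upper-bounds the treewidth. For the lower bound, the 5 vertices {d, e, g, h, j} are pairwise adjacent, and any tree decomposition puts a clique entirely inside one bag — forcing width ≥ 4. The upper and lower bounds meet at 4, so that is the treewidth.

4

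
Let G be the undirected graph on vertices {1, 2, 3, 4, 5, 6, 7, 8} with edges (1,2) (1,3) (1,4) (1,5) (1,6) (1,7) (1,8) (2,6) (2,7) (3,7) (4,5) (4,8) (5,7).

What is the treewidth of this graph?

A width-2 tree decomposition is:
Bags: B1 = {1, 3, 7}  B2 = {1, 5, 7}  B3 = {1, 4, 5}  B4 = {1, 2, 7}  B5 = {1, 4, 8}  B6 = {1, 2, 6}
Tree: B1–B2, B2–B3, B2–B4, B3–B5, B4–B6
Each bag holds 3 vertices, so the decomposition has width 2, which upper-bounds the treewidth. Conversely, {1, 4, 8} is a clique of size 3, and the vertices of any clique must share a bag in every tree decomposition; so some bag has ≥ 3 vertices and tw(G) ≥ 2. The upper and lower bounds meet at 2, so that is the treewidth.

2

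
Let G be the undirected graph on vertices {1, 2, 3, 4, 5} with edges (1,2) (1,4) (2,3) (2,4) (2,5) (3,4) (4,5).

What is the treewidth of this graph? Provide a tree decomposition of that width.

Treewidth 2.
One optimal decomposition is:
Bags: B1 = {1, 2, 4}  B2 = {2, 4, 5}  B3 = {2, 3, 4}
Tree: B1–B2, B1–B3

The largest bag has 3 vertices, giving width 2; this decomposition certifies tw(G) ≤ 2. Conversely, {1, 2, 4} is a clique of size 3, and the vertices of any clique must share a bag in every tree decomposition; so some bag has ≥ 3 vertices and tw(G) ≥ 2. Therefore the treewidth is 2.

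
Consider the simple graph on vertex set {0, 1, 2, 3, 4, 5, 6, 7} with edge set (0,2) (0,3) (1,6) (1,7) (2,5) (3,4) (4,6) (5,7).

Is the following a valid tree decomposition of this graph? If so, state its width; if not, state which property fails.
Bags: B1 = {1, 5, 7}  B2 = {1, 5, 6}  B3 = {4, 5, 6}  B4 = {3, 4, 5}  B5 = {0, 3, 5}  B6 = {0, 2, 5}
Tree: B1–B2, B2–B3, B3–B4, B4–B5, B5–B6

Checking the three conditions: (i) the bags cover all of {0, 1, 2, 3, 4, 5, 6, 7}; (ii) for each edge, some bag contains both endpoints; (iii) the bags containing any fixed vertex form a subtree. All hold, so the decomposition is valid with width 3 − 1 = 2.

Yes; width 2.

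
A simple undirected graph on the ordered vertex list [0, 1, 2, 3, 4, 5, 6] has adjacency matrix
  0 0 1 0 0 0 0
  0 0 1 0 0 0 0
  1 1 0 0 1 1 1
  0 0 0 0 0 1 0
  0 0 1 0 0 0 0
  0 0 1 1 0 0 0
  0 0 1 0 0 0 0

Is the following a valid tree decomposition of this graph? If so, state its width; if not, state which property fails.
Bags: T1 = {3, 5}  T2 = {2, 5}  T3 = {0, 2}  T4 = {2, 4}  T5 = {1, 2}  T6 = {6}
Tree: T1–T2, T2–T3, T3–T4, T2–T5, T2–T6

No — edge (2,6) lies in no bag.

A tree decomposition must satisfy three properties: every vertex lies in some bag; for every edge, both endpoints lie together in some bag; and for every vertex, the bags containing it form a connected subtree. Here edge (2,6) lies in no bag, so the decomposition is invalid.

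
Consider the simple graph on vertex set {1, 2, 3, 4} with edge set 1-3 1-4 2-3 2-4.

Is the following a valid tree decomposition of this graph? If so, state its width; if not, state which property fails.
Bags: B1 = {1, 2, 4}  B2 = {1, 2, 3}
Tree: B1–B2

Yes; width 2.

Vertex coverage: the bags together contain {1, 2, 3, 4}, the full vertex set. Edge coverage: each edge of G has both endpoints in at least one bag. Running intersection: for every vertex, the bags containing it form a connected subtree. All three properties hold, so this is a valid tree decomposition of width max|bag| − 1 = 2, and hence tw(G) ≤ 2.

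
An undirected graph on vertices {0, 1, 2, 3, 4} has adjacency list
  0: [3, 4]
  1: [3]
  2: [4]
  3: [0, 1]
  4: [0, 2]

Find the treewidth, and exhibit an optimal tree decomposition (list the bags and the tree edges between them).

Each bag holds 2 vertices, so the decomposition has width 1, which upper-bounds the treewidth. Since G has at least one edge (e.g. 0–4), it is not an edgeless graph, so tw(G) ≥ 1. The upper and lower bounds meet at 1, so that is the treewidth.

Treewidth 1.
Bags: B1 = {0, 4}  B2 = {2, 4}  B3 = {0, 3}  B4 = {1, 3}
Tree: B1–B2, B1–B3, B3–B4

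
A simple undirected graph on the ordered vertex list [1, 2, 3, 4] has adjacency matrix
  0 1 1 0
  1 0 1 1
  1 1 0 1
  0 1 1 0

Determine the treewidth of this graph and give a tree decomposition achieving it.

Treewidth 2.
One such decomposition:
Bags: B1 = {1, 2, 3}  B2 = {2, 3, 4}
Tree: B1–B2

The largest bag has 3 vertices, giving width 2; this decomposition certifies tw(G) ≤ 2. On the other hand G contains the 3-clique {1, 2, 3}. A clique must lie in a single bag of any decomposition, so no decomposition can have width below 2. Hence tw(G) = 2 exactly.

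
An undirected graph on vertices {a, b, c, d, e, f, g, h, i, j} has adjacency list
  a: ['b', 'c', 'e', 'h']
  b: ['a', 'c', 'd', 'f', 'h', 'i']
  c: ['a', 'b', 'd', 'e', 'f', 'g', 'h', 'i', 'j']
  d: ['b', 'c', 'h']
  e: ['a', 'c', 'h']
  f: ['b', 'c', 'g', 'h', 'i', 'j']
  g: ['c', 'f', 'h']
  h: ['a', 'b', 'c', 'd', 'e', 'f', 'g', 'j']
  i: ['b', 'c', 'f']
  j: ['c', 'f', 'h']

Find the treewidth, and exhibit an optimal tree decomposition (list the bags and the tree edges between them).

Treewidth 3.
One such decomposition:
Bags: B1 = {b, c, f, h}  B2 = {c, f, g, h}  B3 = {c, f, h, j}  B4 = {b, c, d, h}  B5 = {a, b, c, h}  B6 = {b, c, f, i}  B7 = {a, c, e, h}
Tree: B1–B2, B1–B3, B1–B4, B1–B5, B1–B6, B5–B7

The largest bag has 4 vertices, giving width 3; this decomposition certifies tw(G) ≤ 3. On the other hand G contains the 4-clique {b, c, d, h}. A clique must lie in a single bag of any decomposition, so no decomposition can have width below 3. The upper and lower bounds meet at 3, so that is the treewidth.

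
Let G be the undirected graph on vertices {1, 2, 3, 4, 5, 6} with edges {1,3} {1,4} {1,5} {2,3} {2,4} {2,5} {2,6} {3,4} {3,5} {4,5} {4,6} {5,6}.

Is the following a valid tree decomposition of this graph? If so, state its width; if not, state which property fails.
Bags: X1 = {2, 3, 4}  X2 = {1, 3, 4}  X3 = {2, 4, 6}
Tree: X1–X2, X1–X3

No — vertex 5 appears in no bag.

A tree decomposition must satisfy three properties: every vertex lies in some bag; for every edge, both endpoints lie together in some bag; and for every vertex, the bags containing it form a connected subtree. Here vertex 5 appears in no bag, so the decomposition is invalid.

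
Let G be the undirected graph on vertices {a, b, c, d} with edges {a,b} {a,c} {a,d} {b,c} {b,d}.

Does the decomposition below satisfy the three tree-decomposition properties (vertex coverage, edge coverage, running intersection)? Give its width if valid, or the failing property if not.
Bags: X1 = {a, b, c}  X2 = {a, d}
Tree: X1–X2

No — edge (b,d) lies in no bag.

A tree decomposition must satisfy three properties: every vertex lies in some bag; for every edge, both endpoints lie together in some bag; and for every vertex, the bags containing it form a connected subtree. Here edge (b,d) lies in no bag, so the decomposition is invalid.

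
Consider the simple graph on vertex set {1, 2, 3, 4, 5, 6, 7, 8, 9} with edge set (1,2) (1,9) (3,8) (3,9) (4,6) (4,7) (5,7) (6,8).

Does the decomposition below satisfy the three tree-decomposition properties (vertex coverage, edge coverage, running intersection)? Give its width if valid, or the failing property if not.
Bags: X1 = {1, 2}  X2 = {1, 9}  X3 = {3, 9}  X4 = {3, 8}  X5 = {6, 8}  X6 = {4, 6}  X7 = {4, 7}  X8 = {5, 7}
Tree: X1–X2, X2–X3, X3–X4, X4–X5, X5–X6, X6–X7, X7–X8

Yes; width 1.

Every vertex of G appears in some bag (union = {1, 2, 3, 4, 5, 6, 7, 8, 9}); every edge is covered by a bag; and for each vertex v the set of bags containing v is connected in the bag tree. The decomposition is therefore valid. The largest bag has 2 vertices, so the width is 1.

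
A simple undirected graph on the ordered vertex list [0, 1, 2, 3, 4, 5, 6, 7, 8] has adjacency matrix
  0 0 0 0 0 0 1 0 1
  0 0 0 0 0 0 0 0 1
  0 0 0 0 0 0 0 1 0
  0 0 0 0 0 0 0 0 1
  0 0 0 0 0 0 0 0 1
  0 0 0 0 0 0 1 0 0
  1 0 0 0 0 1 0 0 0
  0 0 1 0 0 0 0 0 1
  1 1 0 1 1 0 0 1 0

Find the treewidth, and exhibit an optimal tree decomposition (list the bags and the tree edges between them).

The largest bag has 2 vertices, giving width 1; this decomposition certifies tw(G) ≤ 1. Since G has at least one edge (e.g. 8–7), it is not an edgeless graph, so tw(G) ≥ 1. Combining the bounds, tw(G) = 1.

Treewidth 1.
One optimal decomposition is:
Bags: B1 = {7, 8}  B2 = {2, 7}  B3 = {3, 8}  B4 = {4, 8}  B5 = {1, 8}  B6 = {0, 8}  B7 = {0, 6}  B8 = {5, 6}
Tree: B1–B2, B1–B3, B1–B4, B3–B5, B3–B6, B6–B7, B7–B8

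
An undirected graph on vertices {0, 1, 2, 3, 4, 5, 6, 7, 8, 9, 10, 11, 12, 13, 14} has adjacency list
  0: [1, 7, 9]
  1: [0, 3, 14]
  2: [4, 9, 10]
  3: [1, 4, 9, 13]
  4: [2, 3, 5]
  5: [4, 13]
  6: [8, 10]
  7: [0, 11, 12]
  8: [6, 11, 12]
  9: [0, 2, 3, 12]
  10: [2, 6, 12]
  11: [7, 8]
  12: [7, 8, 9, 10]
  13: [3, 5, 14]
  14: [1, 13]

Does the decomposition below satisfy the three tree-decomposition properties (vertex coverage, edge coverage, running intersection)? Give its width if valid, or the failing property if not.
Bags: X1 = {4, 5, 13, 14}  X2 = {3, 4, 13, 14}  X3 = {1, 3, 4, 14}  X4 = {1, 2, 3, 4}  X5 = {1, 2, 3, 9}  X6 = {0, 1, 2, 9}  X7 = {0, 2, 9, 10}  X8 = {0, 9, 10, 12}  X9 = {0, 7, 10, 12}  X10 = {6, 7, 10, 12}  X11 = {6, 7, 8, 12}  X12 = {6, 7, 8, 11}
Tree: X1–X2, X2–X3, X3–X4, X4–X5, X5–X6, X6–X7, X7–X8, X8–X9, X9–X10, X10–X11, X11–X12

Yes; width 3.

Vertex coverage: the bags together contain {0, 1, 2, 3, 4, 5, 6, 7, 8, 9, 10, 11, 12, 13, 14}, the full vertex set. Edge coverage: each edge of G has both endpoints in at least one bag. Running intersection: for every vertex, the bags containing it form a connected subtree. All three properties hold, so this is a valid tree decomposition of width max|bag| − 1 = 3, and hence tw(G) ≤ 3.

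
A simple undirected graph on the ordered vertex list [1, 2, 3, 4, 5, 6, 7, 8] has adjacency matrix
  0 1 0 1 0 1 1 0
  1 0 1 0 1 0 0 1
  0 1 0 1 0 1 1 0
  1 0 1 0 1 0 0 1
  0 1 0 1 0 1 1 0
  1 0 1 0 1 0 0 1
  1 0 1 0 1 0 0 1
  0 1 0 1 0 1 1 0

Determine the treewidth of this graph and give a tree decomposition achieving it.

Treewidth 4.
One such decomposition:
Bags: B1 = {1, 3, 5, 6, 8}  B2 = {1, 3, 5, 7, 8}  B3 = {1, 2, 3, 5, 8}  B4 = {1, 3, 4, 5, 8}
Tree: B1–B2, B2–B3, B3–B4

The largest bag has 5 vertices, giving width 4; this decomposition certifies tw(G) ≤ 4. For the lower bound: the 5 vertex sets {6,8}, {3,7}, {2,5}, {1}, {4} are disjoint, each induces a connected subgraph, and every pair is joined by at least one edge of G. Contracting each set to a single vertex therefore yields K_{5} as a minor, and since treewidth is minor-monotone, tw(G) ≥ tw(K_{5}) = 4. Combining the bounds, tw(G) = 4.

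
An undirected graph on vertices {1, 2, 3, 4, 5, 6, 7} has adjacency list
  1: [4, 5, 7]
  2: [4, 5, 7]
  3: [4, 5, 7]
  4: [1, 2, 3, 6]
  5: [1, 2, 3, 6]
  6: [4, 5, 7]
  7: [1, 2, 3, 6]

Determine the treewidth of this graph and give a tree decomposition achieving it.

Every bag has size at most 4, so the width is 4 − 1 = 3 and tw(G) ≤ 3. For the lower bound: the 4 vertex sets {2,4}, {6,7}, {5}, {1} are disjoint, each induces a connected subgraph, and every pair is joined by at least one edge of G. Contracting each set to a single vertex therefore yields K_{4} as a minor, and since treewidth is minor-monotone, tw(G) ≥ tw(K_{4}) = 3. Therefore the treewidth is 3.

Treewidth 3.
One such decomposition:
Bags: B1 = {2, 4, 5, 7}  B2 = {4, 5, 6, 7}  B3 = {1, 4, 5, 7}  B4 = {3, 4, 5, 7}
Tree: B1–B2, B2–B3, B3–B4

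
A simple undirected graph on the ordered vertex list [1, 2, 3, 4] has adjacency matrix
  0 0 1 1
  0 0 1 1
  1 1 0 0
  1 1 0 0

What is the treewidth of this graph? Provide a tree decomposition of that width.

Treewidth 2.
Bags: B1 = {1, 3, 4}  B2 = {2, 3, 4}
Tree: B1–B2

Every bag has size at most 3, so the width is 3 − 1 = 2 and tw(G) ≤ 2. Since 4–1–3–2–4 is a cycle in G, G is not acyclic. Forests are exactly the graphs of treewidth ≤ 1, so tw(G) ≥ 2. Hence tw(G) = 2 exactly.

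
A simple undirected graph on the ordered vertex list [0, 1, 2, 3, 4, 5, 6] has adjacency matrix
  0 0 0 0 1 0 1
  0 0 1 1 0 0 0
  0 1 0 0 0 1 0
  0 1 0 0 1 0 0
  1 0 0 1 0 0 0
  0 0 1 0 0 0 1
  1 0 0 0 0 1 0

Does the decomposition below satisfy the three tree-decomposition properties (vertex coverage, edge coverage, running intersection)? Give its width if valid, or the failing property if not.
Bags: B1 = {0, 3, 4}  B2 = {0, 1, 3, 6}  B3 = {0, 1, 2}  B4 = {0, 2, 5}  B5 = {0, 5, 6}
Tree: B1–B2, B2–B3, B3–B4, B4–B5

No — bags containing vertex 6 are not connected in the tree.

A tree decomposition must satisfy three properties: every vertex lies in some bag; for every edge, both endpoints lie together in some bag; and for every vertex, the bags containing it form a connected subtree. Here bags containing vertex 6 are not connected in the tree, so the decomposition is invalid.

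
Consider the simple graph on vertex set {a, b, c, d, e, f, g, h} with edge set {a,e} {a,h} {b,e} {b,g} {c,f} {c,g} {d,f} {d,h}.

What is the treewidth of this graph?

A width-2 tree decomposition is:
Bags: B1 = {a, e, h}  B2 = {b, e, h}  B3 = {b, g, h}  B4 = {c, g, h}  B5 = {c, f, h}  B6 = {d, f, h}
Tree: B1–B2, B2–B3, B3–B4, B4–B5, B5–B6
Each bag holds 3 vertices, so the decomposition has width 2, which upper-bounds the treewidth. Since h–a–e–b–g–c–f–d–h is a cycle in G, G is not acyclic. Forests are exactly the graphs of treewidth ≤ 1, so tw(G) ≥ 2. Combining the bounds, tw(G) = 2.

2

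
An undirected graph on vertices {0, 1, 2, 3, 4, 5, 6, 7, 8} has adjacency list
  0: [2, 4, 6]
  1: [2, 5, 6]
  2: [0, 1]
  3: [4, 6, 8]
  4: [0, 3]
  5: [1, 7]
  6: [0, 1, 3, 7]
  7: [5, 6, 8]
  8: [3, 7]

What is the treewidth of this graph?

3

A width-3 tree decomposition is:
Bags: B1 = {0, 1, 2, 4}  B2 = {0, 1, 4, 6}  B3 = {1, 3, 4, 6}  B4 = {1, 3, 5, 6}  B5 = {3, 5, 6, 7}  B6 = {3, 5, 7, 8}
Tree: B1–B2, B2–B3, B3–B4, B4–B5, B5–B6
Every bag has size at most 4, so the width is 4 − 1 = 3 and tw(G) ≤ 3. For the lower bound: the 4 vertex sets {0,2,4}, {1}, {6}, {3,5,7,8} are disjoint, each induces a connected subgraph, and every pair is joined by at least one edge of G. Contracting each set to a single vertex therefore yields K_{4} as a minor, and since treewidth is minor-monotone, tw(G) ≥ tw(K_{4}) = 3. Hence tw(G) = 3 exactly.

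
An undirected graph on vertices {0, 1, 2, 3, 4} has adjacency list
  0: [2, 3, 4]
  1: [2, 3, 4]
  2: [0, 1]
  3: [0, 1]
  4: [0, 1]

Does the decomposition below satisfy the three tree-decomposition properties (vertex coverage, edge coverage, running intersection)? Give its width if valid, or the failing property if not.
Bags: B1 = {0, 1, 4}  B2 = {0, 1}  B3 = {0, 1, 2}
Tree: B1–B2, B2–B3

No — vertex 3 appears in no bag.

A tree decomposition must satisfy three properties: every vertex lies in some bag; for every edge, both endpoints lie together in some bag; and for every vertex, the bags containing it form a connected subtree. Here vertex 3 appears in no bag, so the decomposition is invalid.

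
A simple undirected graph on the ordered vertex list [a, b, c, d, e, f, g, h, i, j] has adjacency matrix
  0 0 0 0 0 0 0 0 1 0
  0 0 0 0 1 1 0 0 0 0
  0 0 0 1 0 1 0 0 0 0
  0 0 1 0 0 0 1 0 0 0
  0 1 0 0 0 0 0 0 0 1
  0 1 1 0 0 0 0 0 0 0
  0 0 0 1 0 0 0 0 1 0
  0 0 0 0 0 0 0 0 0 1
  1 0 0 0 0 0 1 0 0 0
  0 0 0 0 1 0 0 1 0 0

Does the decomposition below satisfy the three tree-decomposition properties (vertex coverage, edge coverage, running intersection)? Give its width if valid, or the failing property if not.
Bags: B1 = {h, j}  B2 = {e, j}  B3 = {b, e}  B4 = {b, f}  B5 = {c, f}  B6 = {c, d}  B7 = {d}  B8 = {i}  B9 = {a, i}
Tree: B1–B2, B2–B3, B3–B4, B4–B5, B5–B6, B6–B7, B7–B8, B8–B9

A tree decomposition must satisfy three properties: every vertex lies in some bag; for every edge, both endpoints lie together in some bag; and for every vertex, the bags containing it form a connected subtree. Here vertex g appears in no bag, so the decomposition is invalid.

No — vertex g appears in no bag.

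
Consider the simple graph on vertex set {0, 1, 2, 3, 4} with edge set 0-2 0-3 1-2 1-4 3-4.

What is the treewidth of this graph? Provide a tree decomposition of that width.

Each bag holds 3 vertices, so the decomposition has width 2, which upper-bounds the treewidth. For the lower bound, G contains the cycle 0–2–1–4–3–0, so G is not a forest; only forests have treewidth ≤ 1, hence tw(G) ≥ 2. Combining the bounds, tw(G) = 2.

Treewidth 2.
One optimal decomposition is:
Bags: B1 = {0, 1, 2}  B2 = {0, 1, 4}  B3 = {0, 3, 4}
Tree: B1–B2, B2–B3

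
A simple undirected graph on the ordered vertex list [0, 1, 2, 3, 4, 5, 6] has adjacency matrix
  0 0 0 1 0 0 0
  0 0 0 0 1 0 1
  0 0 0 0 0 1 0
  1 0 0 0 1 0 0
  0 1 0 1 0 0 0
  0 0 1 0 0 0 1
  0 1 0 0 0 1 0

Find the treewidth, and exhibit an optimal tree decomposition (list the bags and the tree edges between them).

The largest bag has 2 vertices, giving width 1; this decomposition certifies tw(G) ≤ 1. G has an edge, so its treewidth is at least 1. The upper and lower bounds meet at 1, so that is the treewidth.

Treewidth 1.
Bags: B1 = {0, 3}  B2 = {3, 4}  B3 = {1, 4}  B4 = {1, 6}  B5 = {5, 6}  B6 = {2, 5}
Tree: B1–B2, B2–B3, B3–B4, B4–B5, B5–B6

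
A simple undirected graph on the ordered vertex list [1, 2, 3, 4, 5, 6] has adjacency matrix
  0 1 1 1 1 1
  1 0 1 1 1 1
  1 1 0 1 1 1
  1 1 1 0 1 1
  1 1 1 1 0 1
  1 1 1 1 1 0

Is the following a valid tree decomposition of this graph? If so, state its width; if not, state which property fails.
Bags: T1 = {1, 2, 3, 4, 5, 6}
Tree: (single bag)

Vertex coverage: the bags together contain {1, 2, 3, 4, 5, 6}, the full vertex set. Edge coverage: each edge of G has both endpoints in at least one bag. Running intersection: for every vertex, the bags containing it form a connected subtree. All three properties hold, so this is a valid tree decomposition of width max|bag| − 1 = 5, and hence tw(G) ≤ 5.

Yes; width 5.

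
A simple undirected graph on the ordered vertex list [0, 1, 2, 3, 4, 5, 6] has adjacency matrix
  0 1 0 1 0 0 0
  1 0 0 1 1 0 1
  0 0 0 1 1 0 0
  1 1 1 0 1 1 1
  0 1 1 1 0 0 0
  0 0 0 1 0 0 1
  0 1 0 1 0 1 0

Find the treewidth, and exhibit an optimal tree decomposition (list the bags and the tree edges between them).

Treewidth 2.
One optimal decomposition is:
Bags: B1 = {1, 3, 6}  B2 = {3, 5, 6}  B3 = {1, 3, 4}  B4 = {0, 1, 3}  B5 = {2, 3, 4}
Tree: B1–B2, B1–B3, B3–B4, B3–B5

The largest bag has 3 vertices, giving width 2; this decomposition certifies tw(G) ≤ 2. On the other hand G contains the 3-clique {0, 1, 3}. A clique must lie in a single bag of any decomposition, so no decomposition can have width below 2. Therefore the treewidth is 2.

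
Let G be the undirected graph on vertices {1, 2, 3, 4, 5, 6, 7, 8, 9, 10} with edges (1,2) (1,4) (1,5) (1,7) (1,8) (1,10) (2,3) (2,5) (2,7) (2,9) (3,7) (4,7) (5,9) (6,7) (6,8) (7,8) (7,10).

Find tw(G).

A width-2 tree decomposition is:
Bags: B1 = {1, 4, 7}  B2 = {1, 7, 8}  B3 = {1, 2, 7}  B4 = {1, 2, 5}  B5 = {1, 7, 10}  B6 = {6, 7, 8}  B7 = {2, 5, 9}  B8 = {2, 3, 7}
Tree: B1–B2, B2–B3, B3–B4, B3–B5, B2–B6, B4–B7, B3–B8
Every bag has size at most 3, so the width is 3 − 1 = 2 and tw(G) ≤ 2. Conversely, {2, 5, 9} is a clique of size 3, and the vertices of any clique must share a bag in every tree decomposition; so some bag has ≥ 3 vertices and tw(G) ≥ 2. Therefore the treewidth is 2.

2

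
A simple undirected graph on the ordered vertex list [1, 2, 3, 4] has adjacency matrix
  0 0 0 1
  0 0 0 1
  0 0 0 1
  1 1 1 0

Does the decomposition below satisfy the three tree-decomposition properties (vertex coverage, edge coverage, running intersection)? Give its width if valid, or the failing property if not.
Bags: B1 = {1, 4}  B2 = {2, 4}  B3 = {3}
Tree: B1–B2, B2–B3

No — edge (4,3) lies in no bag.

A tree decomposition must satisfy three properties: every vertex lies in some bag; for every edge, both endpoints lie together in some bag; and for every vertex, the bags containing it form a connected subtree. Here edge (4,3) lies in no bag, so the decomposition is invalid.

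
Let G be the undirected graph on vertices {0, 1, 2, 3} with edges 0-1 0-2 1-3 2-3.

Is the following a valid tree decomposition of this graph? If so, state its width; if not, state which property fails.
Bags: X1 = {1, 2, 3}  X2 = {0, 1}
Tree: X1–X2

A tree decomposition must satisfy three properties: every vertex lies in some bag; for every edge, both endpoints lie together in some bag; and for every vertex, the bags containing it form a connected subtree. Here edge (2,0) lies in no bag, so the decomposition is invalid.

No — edge (2,0) lies in no bag.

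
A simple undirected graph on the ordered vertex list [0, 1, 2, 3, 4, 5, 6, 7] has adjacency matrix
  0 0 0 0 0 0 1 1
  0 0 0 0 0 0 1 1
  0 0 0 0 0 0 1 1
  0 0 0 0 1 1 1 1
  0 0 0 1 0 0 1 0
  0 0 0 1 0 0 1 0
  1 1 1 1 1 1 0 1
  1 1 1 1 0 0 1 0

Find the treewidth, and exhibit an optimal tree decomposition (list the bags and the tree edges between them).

Treewidth 2.
Bags: B1 = {1, 6, 7}  B2 = {3, 6, 7}  B3 = {2, 6, 7}  B4 = {0, 6, 7}  B5 = {3, 5, 6}  B6 = {3, 4, 6}
Tree: B1–B2, B1–B3, B2–B4, B2–B5, B5–B6

Every bag has size at most 3, so the width is 3 − 1 = 2 and tw(G) ≤ 2. On the other hand G contains the 3-clique {3, 4, 6}. A clique must lie in a single bag of any decomposition, so no decomposition can have width below 2. The upper and lower bounds meet at 2, so that is the treewidth.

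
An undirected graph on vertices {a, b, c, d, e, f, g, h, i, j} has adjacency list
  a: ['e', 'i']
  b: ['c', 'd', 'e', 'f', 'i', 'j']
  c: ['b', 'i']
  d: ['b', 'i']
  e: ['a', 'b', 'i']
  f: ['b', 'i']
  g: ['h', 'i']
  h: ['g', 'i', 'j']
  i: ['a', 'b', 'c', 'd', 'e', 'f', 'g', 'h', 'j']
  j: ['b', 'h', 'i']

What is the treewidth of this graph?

A width-2 tree decomposition is:
Bags: B1 = {h, i, j}  B2 = {b, i, j}  B3 = {g, h, i}  B4 = {b, f, i}  B5 = {b, e, i}  B6 = {b, d, i}  B7 = {b, c, i}  B8 = {a, e, i}
Tree: B1–B2, B1–B3, B2–B4, B4–B5, B5–B6, B4–B7, B5–B8
Every bag has size at most 3, so the width is 3 − 1 = 2 and tw(G) ≤ 2. Conversely, {g, h, i} is a clique of size 3, and the vertices of any clique must share a bag in every tree decomposition; so some bag has ≥ 3 vertices and tw(G) ≥ 2. Therefore the treewidth is 2.

2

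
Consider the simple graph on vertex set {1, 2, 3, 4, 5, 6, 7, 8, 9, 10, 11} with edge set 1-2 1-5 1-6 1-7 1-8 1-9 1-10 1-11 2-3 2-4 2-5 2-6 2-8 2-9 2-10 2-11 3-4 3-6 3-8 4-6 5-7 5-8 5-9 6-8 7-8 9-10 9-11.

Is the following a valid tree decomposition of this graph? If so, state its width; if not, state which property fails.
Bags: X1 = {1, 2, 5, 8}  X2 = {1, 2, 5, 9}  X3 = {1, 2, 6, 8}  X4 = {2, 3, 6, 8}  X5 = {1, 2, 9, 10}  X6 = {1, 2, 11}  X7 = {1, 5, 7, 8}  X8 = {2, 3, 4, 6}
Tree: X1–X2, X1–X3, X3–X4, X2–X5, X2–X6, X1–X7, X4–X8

No — edge (9,11) lies in no bag.

A tree decomposition must satisfy three properties: every vertex lies in some bag; for every edge, both endpoints lie together in some bag; and for every vertex, the bags containing it form a connected subtree. Here edge (9,11) lies in no bag, so the decomposition is invalid.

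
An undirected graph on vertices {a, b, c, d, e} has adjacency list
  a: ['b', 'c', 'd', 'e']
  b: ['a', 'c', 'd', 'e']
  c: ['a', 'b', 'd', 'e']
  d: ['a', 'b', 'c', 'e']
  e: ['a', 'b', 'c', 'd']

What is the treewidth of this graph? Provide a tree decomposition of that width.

A single bag containing all 5 vertices is trivially a valid decomposition of width 4. For the lower bound, the 5 vertices {a, b, c, d, e} are pairwise adjacent, and any tree decomposition puts a clique entirely inside one bag — forcing width ≥ 4. Combining the bounds, tw(G) = 4.

Treewidth 4.
One optimal decomposition is:
Bags: B1 = {a, b, c, d, e}
Tree: (single bag)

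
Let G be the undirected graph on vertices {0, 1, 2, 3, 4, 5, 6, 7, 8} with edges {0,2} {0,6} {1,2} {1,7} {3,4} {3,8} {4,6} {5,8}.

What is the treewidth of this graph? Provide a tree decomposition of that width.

Treewidth 1.
One such decomposition:
Bags: B1 = {1, 7}  B2 = {1, 2}  B3 = {0, 2}  B4 = {0, 6}  B5 = {4, 6}  B6 = {3, 4}  B7 = {3, 8}  B8 = {5, 8}
Tree: B1–B2, B2–B3, B3–B4, B4–B5, B5–B6, B6–B7, B7–B8

Every bag has size at most 2, so the width is 2 − 1 = 1 and tw(G) ≤ 1. G has an edge, so its treewidth is at least 1. The upper and lower bounds meet at 1, so that is the treewidth.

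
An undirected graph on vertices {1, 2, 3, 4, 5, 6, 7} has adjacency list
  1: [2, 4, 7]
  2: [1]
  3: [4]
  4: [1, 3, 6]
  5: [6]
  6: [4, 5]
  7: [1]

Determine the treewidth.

A width-1 tree decomposition is:
Bags: B1 = {1, 4}  B2 = {4, 6}  B3 = {5, 6}  B4 = {3, 4}  B5 = {1, 7}  B6 = {1, 2}
Tree: B1–B2, B2–B3, B2–B4, B1–B5, B1–B6
Every bag has size at most 2, so the width is 2 − 1 = 1 and tw(G) ≤ 1. G has an edge, so its treewidth is at least 1. The upper and lower bounds meet at 1, so that is the treewidth.

1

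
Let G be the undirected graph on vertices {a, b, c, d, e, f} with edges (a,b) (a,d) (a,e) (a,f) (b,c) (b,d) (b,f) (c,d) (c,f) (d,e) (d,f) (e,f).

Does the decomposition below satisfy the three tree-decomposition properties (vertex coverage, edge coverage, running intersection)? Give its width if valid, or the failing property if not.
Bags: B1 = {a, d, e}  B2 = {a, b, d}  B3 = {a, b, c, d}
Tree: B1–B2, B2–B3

No — vertex f appears in no bag.

A tree decomposition must satisfy three properties: every vertex lies in some bag; for every edge, both endpoints lie together in some bag; and for every vertex, the bags containing it form a connected subtree. Here vertex f appears in no bag, so the decomposition is invalid.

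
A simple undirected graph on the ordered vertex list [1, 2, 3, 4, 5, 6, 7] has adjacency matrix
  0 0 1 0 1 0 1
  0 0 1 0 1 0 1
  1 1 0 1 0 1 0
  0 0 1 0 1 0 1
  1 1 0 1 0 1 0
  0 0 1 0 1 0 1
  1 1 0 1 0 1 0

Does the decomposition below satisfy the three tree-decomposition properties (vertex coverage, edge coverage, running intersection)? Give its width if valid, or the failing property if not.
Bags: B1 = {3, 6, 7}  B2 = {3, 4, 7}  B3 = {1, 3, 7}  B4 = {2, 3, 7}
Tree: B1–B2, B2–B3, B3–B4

A tree decomposition must satisfy three properties: every vertex lies in some bag; for every edge, both endpoints lie together in some bag; and for every vertex, the bags containing it form a connected subtree. Here vertex 5 appears in no bag, so the decomposition is invalid.

No — vertex 5 appears in no bag.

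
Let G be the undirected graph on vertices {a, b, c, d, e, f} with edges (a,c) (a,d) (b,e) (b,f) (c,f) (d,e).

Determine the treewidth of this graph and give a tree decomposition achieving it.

Treewidth 2.
One optimal decomposition is:
Bags: B1 = {a, d, e}  B2 = {a, b, e}  B3 = {a, b, f}  B4 = {a, c, f}
Tree: B1–B2, B2–B3, B3–B4

Every bag has size at most 3, so the width is 3 − 1 = 2 and tw(G) ≤ 2. The edges a–d–e–b–f–c–a form a cycle, so G is not a tree and its treewidth is at least 2. Therefore the treewidth is 2.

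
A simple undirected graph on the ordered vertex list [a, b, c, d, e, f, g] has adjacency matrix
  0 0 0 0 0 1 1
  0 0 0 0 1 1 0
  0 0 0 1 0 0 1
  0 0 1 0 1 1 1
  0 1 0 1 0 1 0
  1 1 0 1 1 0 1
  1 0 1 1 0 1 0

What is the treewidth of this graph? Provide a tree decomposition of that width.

Every bag has size at most 3, so the width is 3 − 1 = 2 and tw(G) ≤ 2. For the lower bound, the 3 vertices {c, d, g} are pairwise adjacent, and any tree decomposition puts a clique entirely inside one bag — forcing width ≥ 2. Combining the bounds, tw(G) = 2.

Treewidth 2.
One optimal decomposition is:
Bags: B1 = {c, d, g}  B2 = {d, f, g}  B3 = {d, e, f}  B4 = {b, e, f}  B5 = {a, f, g}
Tree: B1–B2, B2–B3, B3–B4, B2–B5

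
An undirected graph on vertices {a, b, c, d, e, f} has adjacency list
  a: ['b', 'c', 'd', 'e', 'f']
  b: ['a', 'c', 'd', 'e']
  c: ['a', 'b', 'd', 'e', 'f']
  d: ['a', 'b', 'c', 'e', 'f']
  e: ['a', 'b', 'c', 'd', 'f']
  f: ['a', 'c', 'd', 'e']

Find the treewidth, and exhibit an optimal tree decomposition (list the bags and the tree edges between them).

Treewidth 4.
One such decomposition:
Bags: B1 = {a, b, c, d, e}  B2 = {a, c, d, e, f}
Tree: B1–B2

The largest bag has 5 vertices, giving width 4; this decomposition certifies tw(G) ≤ 4. On the other hand G contains the 5-clique {a, c, d, e, f}. A clique must lie in a single bag of any decomposition, so no decomposition can have width below 4. Hence tw(G) = 4 exactly.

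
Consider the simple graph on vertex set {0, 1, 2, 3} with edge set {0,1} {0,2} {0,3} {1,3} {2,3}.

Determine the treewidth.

A width-2 tree decomposition is:
Bags: B1 = {0, 1, 3}  B2 = {0, 2, 3}
Tree: B1–B2
Every bag has size at most 3, so the width is 3 − 1 = 2 and tw(G) ≤ 2. On the other hand G contains the 3-clique {0, 1, 3}. A clique must lie in a single bag of any decomposition, so no decomposition can have width below 2. The upper and lower bounds meet at 2, so that is the treewidth.

2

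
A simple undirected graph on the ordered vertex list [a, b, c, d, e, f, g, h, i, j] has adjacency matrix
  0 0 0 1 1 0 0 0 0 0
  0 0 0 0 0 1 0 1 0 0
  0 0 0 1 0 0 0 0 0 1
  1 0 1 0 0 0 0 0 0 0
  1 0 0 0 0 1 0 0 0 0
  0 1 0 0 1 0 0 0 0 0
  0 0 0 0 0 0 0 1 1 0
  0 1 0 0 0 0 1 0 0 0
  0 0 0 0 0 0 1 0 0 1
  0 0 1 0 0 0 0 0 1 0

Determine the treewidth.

A width-2 tree decomposition is:
Bags: B1 = {a, d, e}  B2 = {c, d, e}  B3 = {c, e, j}  B4 = {e, i, j}  B5 = {e, g, i}  B6 = {e, g, h}  B7 = {b, e, h}  B8 = {b, e, f}
Tree: B1–B2, B2–B3, B3–B4, B4–B5, B5–B6, B6–B7, B7–B8
Each bag holds 3 vertices, so the decomposition has width 2, which upper-bounds the treewidth. Since e–a–d–c–j–i–g–h–b–f–e is a cycle in G, G is not acyclic. Forests are exactly the graphs of treewidth ≤ 1, so tw(G) ≥ 2. Therefore the treewidth is 2.

2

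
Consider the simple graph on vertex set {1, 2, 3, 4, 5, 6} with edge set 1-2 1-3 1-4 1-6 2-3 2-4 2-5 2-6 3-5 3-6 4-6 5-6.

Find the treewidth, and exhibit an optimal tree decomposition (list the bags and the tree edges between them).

Treewidth 3.
Bags: B1 = {1, 2, 3, 6}  B2 = {2, 3, 5, 6}  B3 = {1, 2, 4, 6}
Tree: B1–B2, B1–B3

The largest bag has 4 vertices, giving width 3; this decomposition certifies tw(G) ≤ 3. For the lower bound, the 4 vertices {1, 2, 3, 6} are pairwise adjacent, and any tree decomposition puts a clique entirely inside one bag — forcing width ≥ 3. Therefore the treewidth is 3.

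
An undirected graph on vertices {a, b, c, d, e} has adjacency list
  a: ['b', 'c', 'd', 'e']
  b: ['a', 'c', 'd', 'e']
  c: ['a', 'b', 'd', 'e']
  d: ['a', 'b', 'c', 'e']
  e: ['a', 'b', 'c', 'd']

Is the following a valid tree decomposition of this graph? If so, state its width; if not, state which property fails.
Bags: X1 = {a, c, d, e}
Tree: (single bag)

No — vertex b appears in no bag.

A tree decomposition must satisfy three properties: every vertex lies in some bag; for every edge, both endpoints lie together in some bag; and for every vertex, the bags containing it form a connected subtree. Here vertex b appears in no bag, so the decomposition is invalid.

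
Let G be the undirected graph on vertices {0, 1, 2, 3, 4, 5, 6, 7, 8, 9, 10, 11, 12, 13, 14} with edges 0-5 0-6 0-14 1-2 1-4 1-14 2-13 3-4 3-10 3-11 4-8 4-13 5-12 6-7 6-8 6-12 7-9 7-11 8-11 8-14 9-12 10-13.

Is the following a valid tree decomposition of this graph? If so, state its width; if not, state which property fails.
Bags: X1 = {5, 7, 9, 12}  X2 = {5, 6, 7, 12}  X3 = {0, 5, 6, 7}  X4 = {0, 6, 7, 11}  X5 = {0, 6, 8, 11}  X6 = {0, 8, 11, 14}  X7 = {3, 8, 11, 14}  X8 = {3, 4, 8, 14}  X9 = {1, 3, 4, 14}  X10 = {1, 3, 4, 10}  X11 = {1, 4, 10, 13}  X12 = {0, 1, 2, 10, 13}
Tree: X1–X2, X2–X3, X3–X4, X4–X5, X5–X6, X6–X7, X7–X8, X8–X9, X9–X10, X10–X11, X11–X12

No — bags containing vertex 0 are not connected in the tree.

A tree decomposition must satisfy three properties: every vertex lies in some bag; for every edge, both endpoints lie together in some bag; and for every vertex, the bags containing it form a connected subtree. Here bags containing vertex 0 are not connected in the tree, so the decomposition is invalid.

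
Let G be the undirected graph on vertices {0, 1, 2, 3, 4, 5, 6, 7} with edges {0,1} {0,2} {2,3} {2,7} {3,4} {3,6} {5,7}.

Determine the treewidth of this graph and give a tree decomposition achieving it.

The largest bag has 2 vertices, giving width 1; this decomposition certifies tw(G) ≤ 1. Since G has at least one edge (e.g. 2–3), it is not an edgeless graph, so tw(G) ≥ 1. Combining the bounds, tw(G) = 1.

Treewidth 1.
One optimal decomposition is:
Bags: B1 = {2, 3}  B2 = {3, 4}  B3 = {0, 2}  B4 = {2, 7}  B5 = {0, 1}  B6 = {3, 6}  B7 = {5, 7}
Tree: B1–B2, B1–B3, B3–B4, B3–B5, B2–B6, B4–B7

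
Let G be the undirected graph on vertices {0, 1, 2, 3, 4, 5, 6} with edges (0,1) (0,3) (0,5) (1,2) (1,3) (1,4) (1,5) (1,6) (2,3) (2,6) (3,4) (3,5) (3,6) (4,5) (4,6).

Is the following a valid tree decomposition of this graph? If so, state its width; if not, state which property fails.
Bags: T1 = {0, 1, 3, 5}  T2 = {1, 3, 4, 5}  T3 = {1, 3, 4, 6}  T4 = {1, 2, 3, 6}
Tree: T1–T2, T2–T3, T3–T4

Every vertex of G appears in some bag (union = {0, 1, 2, 3, 4, 5, 6}); every edge is covered by a bag; and for each vertex v the set of bags containing v is connected in the bag tree. The decomposition is therefore valid. The largest bag has 4 vertices, so the width is 3.

Yes; width 3.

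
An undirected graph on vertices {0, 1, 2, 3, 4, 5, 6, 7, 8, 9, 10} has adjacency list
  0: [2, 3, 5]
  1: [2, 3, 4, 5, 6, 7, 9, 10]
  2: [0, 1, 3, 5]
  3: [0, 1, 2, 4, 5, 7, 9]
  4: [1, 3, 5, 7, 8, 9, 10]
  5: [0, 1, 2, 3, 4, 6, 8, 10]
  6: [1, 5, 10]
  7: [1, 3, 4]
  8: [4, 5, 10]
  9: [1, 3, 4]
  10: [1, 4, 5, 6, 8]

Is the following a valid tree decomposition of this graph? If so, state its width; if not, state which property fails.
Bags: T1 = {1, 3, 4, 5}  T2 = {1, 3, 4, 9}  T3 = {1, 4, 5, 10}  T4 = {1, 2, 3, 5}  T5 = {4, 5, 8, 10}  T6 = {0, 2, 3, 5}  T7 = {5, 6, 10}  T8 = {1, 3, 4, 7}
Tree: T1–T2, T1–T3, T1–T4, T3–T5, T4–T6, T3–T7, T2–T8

A tree decomposition must satisfy three properties: every vertex lies in some bag; for every edge, both endpoints lie together in some bag; and for every vertex, the bags containing it form a connected subtree. Here edge (1,6) lies in no bag, so the decomposition is invalid.

No — edge (1,6) lies in no bag.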